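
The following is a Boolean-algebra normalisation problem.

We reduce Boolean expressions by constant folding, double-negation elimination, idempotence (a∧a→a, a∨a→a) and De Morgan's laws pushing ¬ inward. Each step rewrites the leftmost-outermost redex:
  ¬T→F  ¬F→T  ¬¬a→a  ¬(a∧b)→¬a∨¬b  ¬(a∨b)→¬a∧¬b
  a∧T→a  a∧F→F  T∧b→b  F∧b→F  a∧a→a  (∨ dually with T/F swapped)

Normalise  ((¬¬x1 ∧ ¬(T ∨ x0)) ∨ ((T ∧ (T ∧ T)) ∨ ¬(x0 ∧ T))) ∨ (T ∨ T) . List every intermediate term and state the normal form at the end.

Answer: normal form = T  (in 10 steps)

Derivation:
  start: ((¬¬x1 ∧ ¬(T ∨ x0)) ∨ ((T ∧ (T ∧ T)) ∨ ¬(x0 ∧ T))) ∨ (T ∨ T)
  [1] ((x1 ∧ ¬(T ∨ x0)) ∨ ((T ∧ (T ∧ T)) ∨ ¬(x0 ∧ T))) ∨ (T ∨ T)
  [2] ((x1 ∧ (¬T ∧ ¬x0)) ∨ ((T ∧ (T ∧ T)) ∨ ¬(x0 ∧ T))) ∨ (T ∨ T)
  [3] ((x1 ∧ (F ∧ ¬x0)) ∨ ((T ∧ (T ∧ T)) ∨ ¬(x0 ∧ T))) ∨ (T ∨ T)
  [4] ((x1 ∧ F) ∨ ((T ∧ (T ∧ T)) ∨ ¬(x0 ∧ T))) ∨ (T ∨ T)
  [5] (F ∨ ((T ∧ (T ∧ T)) ∨ ¬(x0 ∧ T))) ∨ (T ∨ T)
  [6] ((T ∧ (T ∧ T)) ∨ ¬(x0 ∧ T)) ∨ (T ∨ T)
  [7] ((T ∧ T) ∨ ¬(x0 ∧ T)) ∨ (T ∨ T)
  [8] (T ∨ ¬(x0 ∧ T)) ∨ (T ∨ T)
  [9] T ∨ (T ∨ T)
  [10] T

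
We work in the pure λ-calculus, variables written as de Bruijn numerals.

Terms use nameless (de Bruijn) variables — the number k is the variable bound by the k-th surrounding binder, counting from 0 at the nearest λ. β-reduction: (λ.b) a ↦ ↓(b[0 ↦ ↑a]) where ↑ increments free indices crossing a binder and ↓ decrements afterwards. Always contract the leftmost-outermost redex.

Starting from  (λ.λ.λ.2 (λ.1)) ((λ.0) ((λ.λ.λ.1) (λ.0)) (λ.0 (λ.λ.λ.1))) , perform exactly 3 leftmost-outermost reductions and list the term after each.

  start: (λ.λ.λ.2 (λ.1)) ((λ.0) ((λ.λ.λ.1) (λ.0)) (λ.0 (λ.λ.λ.1)))
  →1  λ.λ.(λ.0) ((λ.λ.λ.1) (λ.0)) (λ.0 (λ.λ.λ.1)) (λ.1)
  →2  λ.λ.(λ.λ.λ.1) (λ.0) (λ.0 (λ.λ.λ.1)) (λ.1)
  →3  λ.λ.(λ.λ.1) (λ.0 (λ.λ.λ.1)) (λ.1)

Answer: after 3 steps: λ.λ.(λ.λ.1) (λ.0 (λ.λ.λ.1)) (λ.1)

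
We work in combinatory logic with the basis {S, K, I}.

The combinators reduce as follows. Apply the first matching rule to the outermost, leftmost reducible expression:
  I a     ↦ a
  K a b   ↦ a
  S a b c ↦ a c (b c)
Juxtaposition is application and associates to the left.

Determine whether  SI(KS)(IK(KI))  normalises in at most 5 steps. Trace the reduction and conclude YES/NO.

  start: SI(KS)(IK(KI))
  [1] I(IK(KI))(KS(IK(KI)))
  [2] IK(KI)(KS(IK(KI)))
  [3] K(KI)(KS(IK(KI)))
  [4] KI

Answer: YES — reaches normal form KI in 4 ≤ 5 steps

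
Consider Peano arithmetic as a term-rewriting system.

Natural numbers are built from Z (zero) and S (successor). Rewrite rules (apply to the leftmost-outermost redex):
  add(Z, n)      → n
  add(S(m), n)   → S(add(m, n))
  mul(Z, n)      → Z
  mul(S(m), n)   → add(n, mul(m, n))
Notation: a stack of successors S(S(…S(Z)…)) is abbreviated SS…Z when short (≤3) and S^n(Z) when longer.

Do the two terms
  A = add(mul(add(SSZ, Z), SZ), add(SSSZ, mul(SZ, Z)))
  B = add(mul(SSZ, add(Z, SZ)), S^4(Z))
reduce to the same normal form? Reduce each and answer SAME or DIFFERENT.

Answer: DIFFERENT — A ⇓ S^5(Z), B ⇓ S^6(Z)

Derivation:
Term A:
  start: add(mul(add(SSZ, Z), SZ), add(SSSZ, mul(SZ, Z)))
  [1] add(mul(S(add(SZ, Z)), SZ), add(SSSZ, mul(SZ, Z)))
  [2] add(add(SZ, mul(add(SZ, Z), SZ)), add(SSSZ, mul(SZ, Z)))
  [3] add(S(add(Z, mul(add(SZ, Z), SZ))), add(SSSZ, mul(SZ, Z)))
  [4] S(add(add(Z, mul(add(SZ, Z), SZ)), add(SSSZ, mul(SZ, Z))))
  [5] S(add(mul(add(SZ, Z), SZ), add(SSSZ, mul(SZ, Z))))
  [6] S(add(mul(S(add(Z, Z)), SZ), add(SSSZ, mul(SZ, Z))))
  [7] S(add(add(SZ, mul(add(Z, Z), SZ)), add(SSSZ, mul(SZ, Z))))
  [8] S(add(S(add(Z, mul(add(Z, Z), SZ))), add(SSSZ, mul(SZ, Z))))
  [9] S(S(add(add(Z, mul(add(Z, Z), SZ)), add(SSSZ, mul(SZ, Z)))))
  [10] S(S(add(mul(add(Z, Z), SZ), add(SSSZ, mul(SZ, Z)))))
  [11] S(S(add(mul(Z, SZ), add(SSSZ, mul(SZ, Z)))))
  [12] S(S(add(Z, add(SSSZ, mul(SZ, Z)))))
  [13] S(S(add(SSSZ, mul(SZ, Z))))
  [14] S(S(S(add(SSZ, mul(SZ, Z)))))
  [15] S(S(S(S(add(SZ, mul(SZ, Z))))))
  [16] S(S(S(S(S(add(Z, mul(SZ, Z)))))))
  [17] S(S(S(S(S(mul(SZ, Z))))))
  [18] S(S(S(S(S(add(Z, mul(Z, Z)))))))
  [19] S(S(S(S(S(mul(Z, Z))))))
  [20] S^5(Z)

Term B:
  start: add(mul(SSZ, add(Z, SZ)), S^4(Z))
  [1] add(add(add(Z, SZ), mul(SZ, add(Z, SZ))), S^4(Z))
  [2] add(add(SZ, mul(SZ, add(Z, SZ))), S^4(Z))
  [3] add(S(add(Z, mul(SZ, add(Z, SZ)))), S^4(Z))
  [4] S(add(add(Z, mul(SZ, add(Z, SZ))), S^4(Z)))
  [5] S(add(mul(SZ, add(Z, SZ)), S^4(Z)))
  [6] S(add(add(add(Z, SZ), mul(Z, add(Z, SZ))), S^4(Z)))
  [7] S(add(add(SZ, mul(Z, add(Z, SZ))), S^4(Z)))
  [8] S(add(S(add(Z, mul(Z, add(Z, SZ)))), S^4(Z)))
  [9] S(S(add(add(Z, mul(Z, add(Z, SZ))), S^4(Z))))
  [10] S(S(add(mul(Z, add(Z, SZ)), S^4(Z))))
  [11] S(S(add(Z, S^4(Z))))
  [12] S^6(Z)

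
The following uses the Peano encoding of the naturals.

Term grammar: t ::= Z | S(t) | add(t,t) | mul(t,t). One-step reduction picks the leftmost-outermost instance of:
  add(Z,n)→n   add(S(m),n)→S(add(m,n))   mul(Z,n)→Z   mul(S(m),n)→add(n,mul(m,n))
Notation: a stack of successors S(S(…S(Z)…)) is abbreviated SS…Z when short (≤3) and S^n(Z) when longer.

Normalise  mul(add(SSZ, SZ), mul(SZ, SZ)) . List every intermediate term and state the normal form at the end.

  start: mul(add(SSZ, SZ), mul(SZ, SZ))
  step 1: mul(S(add(SZ, SZ)), mul(SZ, SZ))
  step 2: add(mul(SZ, SZ), mul(add(SZ, SZ), mul(SZ, SZ)))
  step 3: add(add(SZ, mul(Z, SZ)), mul(add(SZ, SZ), mul(SZ, SZ)))
  step 4: add(S(add(Z, mul(Z, SZ))), mul(add(SZ, SZ), mul(SZ, SZ)))
  step 5: S(add(add(Z, mul(Z, SZ)), mul(add(SZ, SZ), mul(SZ, SZ))))
  step 6: S(add(mul(Z, SZ), mul(add(SZ, SZ), mul(SZ, SZ))))
  step 7: S(add(Z, mul(add(SZ, SZ), mul(SZ, SZ))))
  step 8: S(mul(add(SZ, SZ), mul(SZ, SZ)))
  step 9: S(mul(S(add(Z, SZ)), mul(SZ, SZ)))
  step 10: S(add(mul(SZ, SZ), mul(add(Z, SZ), mul(SZ, SZ))))
  step 11: S(add(add(SZ, mul(Z, SZ)), mul(add(Z, SZ), mul(SZ, SZ))))
  step 12: S(add(S(add(Z, mul(Z, SZ))), mul(add(Z, SZ), mul(SZ, SZ))))
  step 13: S(S(add(add(Z, mul(Z, SZ)), mul(add(Z, SZ), mul(SZ, SZ)))))
  step 14: S(S(add(mul(Z, SZ), mul(add(Z, SZ), mul(SZ, SZ)))))
  step 15: S(S(add(Z, mul(add(Z, SZ), mul(SZ, SZ)))))
  step 16: S(S(mul(add(Z, SZ), mul(SZ, SZ))))
  step 17: S(S(mul(SZ, mul(SZ, SZ))))
  step 18: S(S(add(mul(SZ, SZ), mul(Z, mul(SZ, SZ)))))
  step 19: S(S(add(add(SZ, mul(Z, SZ)), mul(Z, mul(SZ, SZ)))))
  step 20: S(S(add(S(add(Z, mul(Z, SZ))), mul(Z, mul(SZ, SZ)))))
  step 21: S(S(S(add(add(Z, mul(Z, SZ)), mul(Z, mul(SZ, SZ))))))
  step 22: S(S(S(add(mul(Z, SZ), mul(Z, mul(SZ, SZ))))))
  step 23: S(S(S(add(Z, mul(Z, mul(SZ, SZ))))))
  step 24: S(S(S(mul(Z, mul(SZ, SZ)))))
  step 25: SSSZ

Answer: normal form = SSSZ  (in 25 steps)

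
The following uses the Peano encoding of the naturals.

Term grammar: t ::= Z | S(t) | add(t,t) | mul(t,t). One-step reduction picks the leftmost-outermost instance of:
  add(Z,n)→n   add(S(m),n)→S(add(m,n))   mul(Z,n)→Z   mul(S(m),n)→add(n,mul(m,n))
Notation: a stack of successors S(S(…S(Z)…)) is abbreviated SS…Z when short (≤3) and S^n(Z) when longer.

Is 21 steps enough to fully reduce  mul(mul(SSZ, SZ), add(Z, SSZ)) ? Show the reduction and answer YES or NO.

Answer: YES — reaches normal form S^4(Z) in 18 ≤ 21 steps

Working:
  start: mul(mul(SSZ, SZ), add(Z, SSZ))
  step 1: mul(add(SZ, mul(SZ, SZ)), add(Z, SSZ))
  step 2: mul(S(add(Z, mul(SZ, SZ))), add(Z, SSZ))
  step 3: add(add(Z, SSZ), mul(add(Z, mul(SZ, SZ)), add(Z, SSZ)))
  step 4: add(SSZ, mul(add(Z, mul(SZ, SZ)), add(Z, SSZ)))
  step 5: S(add(SZ, mul(add(Z, mul(SZ, SZ)), add(Z, SSZ))))
  step 6: S(S(add(Z, mul(add(Z, mul(SZ, SZ)), add(Z, SSZ)))))
  step 7: S(S(mul(add(Z, mul(SZ, SZ)), add(Z, SSZ))))
  step 8: S(S(mul(mul(SZ, SZ), add(Z, SSZ))))
  step 9: S(S(mul(add(SZ, mul(Z, SZ)), add(Z, SSZ))))
  step 10: S(S(mul(S(add(Z, mul(Z, SZ))), add(Z, SSZ))))
  step 11: S(S(add(add(Z, SSZ), mul(add(Z, mul(Z, SZ)), add(Z, SSZ)))))
  step 12: S(S(add(SSZ, mul(add(Z, mul(Z, SZ)), add(Z, SSZ)))))
  step 13: S(S(S(add(SZ, mul(add(Z, mul(Z, SZ)), add(Z, SSZ))))))
  step 14: S(S(S(S(add(Z, mul(add(Z, mul(Z, SZ)), add(Z, SSZ)))))))
  step 15: S(S(S(S(mul(add(Z, mul(Z, SZ)), add(Z, SSZ))))))
  step 16: S(S(S(S(mul(mul(Z, SZ), add(Z, SSZ))))))
  step 17: S(S(S(S(mul(Z, add(Z, SSZ))))))
  step 18: S^4(Z)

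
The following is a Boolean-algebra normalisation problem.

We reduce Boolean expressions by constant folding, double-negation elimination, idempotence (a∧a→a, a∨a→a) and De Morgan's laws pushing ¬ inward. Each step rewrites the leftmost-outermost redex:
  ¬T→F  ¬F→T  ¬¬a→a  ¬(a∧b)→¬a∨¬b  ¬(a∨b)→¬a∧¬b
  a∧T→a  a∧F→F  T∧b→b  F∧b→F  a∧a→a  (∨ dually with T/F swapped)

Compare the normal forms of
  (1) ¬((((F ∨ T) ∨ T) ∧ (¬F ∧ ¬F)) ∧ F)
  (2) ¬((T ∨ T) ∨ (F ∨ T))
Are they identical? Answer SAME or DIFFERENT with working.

Term A:
  start: ¬((((F ∨ T) ∨ T) ∧ (¬F ∧ ¬F)) ∧ F)
  step 1: ¬(((F ∨ T) ∨ T) ∧ (¬F ∧ ¬F)) ∨ ¬F
  step 2: (¬((F ∨ T) ∨ T) ∨ ¬(¬F ∧ ¬F)) ∨ ¬F
  step 3: ((¬(F ∨ T) ∧ ¬T) ∨ ¬(¬F ∧ ¬F)) ∨ ¬F
  step 4: (((¬F ∧ ¬T) ∧ ¬T) ∨ ¬(¬F ∧ ¬F)) ∨ ¬F
  step 5: (((T ∧ ¬T) ∧ ¬T) ∨ ¬(¬F ∧ ¬F)) ∨ ¬F
  step 6: ((¬T ∧ ¬T) ∨ ¬(¬F ∧ ¬F)) ∨ ¬F
  step 7: (¬T ∨ ¬(¬F ∧ ¬F)) ∨ ¬F
  step 8: (F ∨ ¬(¬F ∧ ¬F)) ∨ ¬F
  step 9: ¬(¬F ∧ ¬F) ∨ ¬F
  step 10: (¬¬F ∨ ¬¬F) ∨ ¬F
  step 11: ¬¬F ∨ ¬F
  step 12: F ∨ ¬F
  step 13: ¬F
  step 14: T

Term B:
  start: ¬((T ∨ T) ∨ (F ∨ T))
  step 1: ¬(T ∨ T) ∧ ¬(F ∨ T)
  step 2: (¬T ∧ ¬T) ∧ ¬(F ∨ T)
  step 3: ¬T ∧ ¬(F ∨ T)
  step 4: F ∧ ¬(F ∨ T)
  step 5: F

Answer: DIFFERENT — A ⇓ T, B ⇓ F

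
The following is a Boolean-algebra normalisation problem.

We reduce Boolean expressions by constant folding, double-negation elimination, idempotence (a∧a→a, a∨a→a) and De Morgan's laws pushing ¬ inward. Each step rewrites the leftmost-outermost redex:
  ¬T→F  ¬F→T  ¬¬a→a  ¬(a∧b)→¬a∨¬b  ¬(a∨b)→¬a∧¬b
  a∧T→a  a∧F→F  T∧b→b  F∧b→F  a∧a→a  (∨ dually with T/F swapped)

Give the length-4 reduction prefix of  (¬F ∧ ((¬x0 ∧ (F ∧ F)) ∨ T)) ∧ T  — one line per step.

Answer: after 4 steps: T

Working:
  start: (¬F ∧ ((¬x0 ∧ (F ∧ F)) ∨ T)) ∧ T
  →1  ¬F ∧ ((¬x0 ∧ (F ∧ F)) ∨ T)
  →2  T ∧ ((¬x0 ∧ (F ∧ F)) ∨ T)
  →3  (¬x0 ∧ (F ∧ F)) ∨ T
  →4  T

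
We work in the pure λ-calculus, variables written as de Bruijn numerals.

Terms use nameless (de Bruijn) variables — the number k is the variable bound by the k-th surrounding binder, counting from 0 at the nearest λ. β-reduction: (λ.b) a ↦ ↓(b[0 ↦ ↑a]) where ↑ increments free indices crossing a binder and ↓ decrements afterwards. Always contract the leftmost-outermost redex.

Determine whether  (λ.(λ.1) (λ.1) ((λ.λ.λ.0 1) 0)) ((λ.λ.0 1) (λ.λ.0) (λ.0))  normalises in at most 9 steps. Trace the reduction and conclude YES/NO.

  start: (λ.(λ.1) (λ.1) ((λ.λ.λ.0 1) 0)) ((λ.λ.0 1) (λ.λ.0) (λ.0))
  →1  (λ.(λ.λ.0 1) (λ.λ.0) (λ.0)) (λ.(λ.λ.0 1) (λ.λ.0) (λ.0)) ((λ.λ.λ.0 1) ((λ.λ.0 1) (λ.λ.0) (λ.0)))
  →2  (λ.λ.0 1) (λ.λ.0) (λ.0) ((λ.λ.λ.0 1) ((λ.λ.0 1) (λ.λ.0) (λ.0)))
  →3  (λ.0 (λ.λ.0)) (λ.0) ((λ.λ.λ.0 1) ((λ.λ.0 1) (λ.λ.0) (λ.0)))
  →4  (λ.0) (λ.λ.0) ((λ.λ.λ.0 1) ((λ.λ.0 1) (λ.λ.0) (λ.0)))
  →5  (λ.λ.0) ((λ.λ.λ.0 1) ((λ.λ.0 1) (λ.λ.0) (λ.0)))
  →6  λ.0

Answer: YES — reaches normal form λ.0 in 6 ≤ 9 steps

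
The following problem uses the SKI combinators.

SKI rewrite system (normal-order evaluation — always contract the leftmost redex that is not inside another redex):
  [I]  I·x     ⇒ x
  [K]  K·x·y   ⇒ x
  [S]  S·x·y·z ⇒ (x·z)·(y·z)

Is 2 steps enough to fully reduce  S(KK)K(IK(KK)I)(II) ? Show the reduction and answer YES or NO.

Answer: NO — after 2 steps the term is K(K(IK(KK)I))(II), not yet normal

Working:
  start: S(KK)K(IK(KK)I)(II)
  step 1: KK(IK(KK)I)(K(IK(KK)I))(II)
  step 2: K(K(IK(KK)I))(II)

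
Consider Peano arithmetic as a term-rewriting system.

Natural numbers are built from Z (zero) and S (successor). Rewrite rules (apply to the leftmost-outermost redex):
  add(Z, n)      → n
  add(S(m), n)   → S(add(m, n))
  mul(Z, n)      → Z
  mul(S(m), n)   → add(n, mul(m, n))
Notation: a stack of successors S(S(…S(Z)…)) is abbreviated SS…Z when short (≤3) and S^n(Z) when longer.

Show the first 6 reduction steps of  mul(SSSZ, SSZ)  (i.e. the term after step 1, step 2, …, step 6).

  start: mul(SSSZ, SSZ)
  step 1: add(SSZ, mul(SSZ, SSZ))
  step 2: S(add(SZ, mul(SSZ, SSZ)))
  step 3: S(S(add(Z, mul(SSZ, SSZ))))
  step 4: S(S(mul(SSZ, SSZ)))
  step 5: S(S(add(SSZ, mul(SZ, SSZ))))
  step 6: S(S(S(add(SZ, mul(SZ, SSZ)))))

Answer: after 6 steps: S(S(S(add(SZ, mul(SZ, SSZ)))))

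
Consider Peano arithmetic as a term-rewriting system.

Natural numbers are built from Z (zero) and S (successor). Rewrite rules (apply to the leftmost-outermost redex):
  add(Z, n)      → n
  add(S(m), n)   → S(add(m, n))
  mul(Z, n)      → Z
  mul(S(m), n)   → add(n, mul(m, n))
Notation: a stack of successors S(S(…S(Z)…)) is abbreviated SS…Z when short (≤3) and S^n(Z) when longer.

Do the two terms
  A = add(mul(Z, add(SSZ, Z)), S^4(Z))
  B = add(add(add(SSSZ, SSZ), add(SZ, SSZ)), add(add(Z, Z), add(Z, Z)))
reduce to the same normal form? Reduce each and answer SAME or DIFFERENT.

Term A:
  start: add(mul(Z, add(SSZ, Z)), S^4(Z))
  step 1: add(Z, S^4(Z))
  step 2: S^4(Z)

Term B:
  start: add(add(add(SSSZ, SSZ), add(SZ, SSZ)), add(add(Z, Z), add(Z, Z)))
  step 1: add(add(S(add(SSZ, SSZ)), add(SZ, SSZ)), add(add(Z, Z), add(Z, Z)))
  step 2: add(S(add(add(SSZ, SSZ), add(SZ, SSZ))), add(add(Z, Z), add(Z, Z)))
  step 3: S(add(add(add(SSZ, SSZ), add(SZ, SSZ)), add(add(Z, Z), add(Z, Z))))
  step 4: S(add(add(S(add(SZ, SSZ)), add(SZ, SSZ)), add(add(Z, Z), add(Z, Z))))
  step 5: S(add(S(add(add(SZ, SSZ), add(SZ, SSZ))), add(add(Z, Z), add(Z, Z))))
  step 6: S(S(add(add(add(SZ, SSZ), add(SZ, SSZ)), add(add(Z, Z), add(Z, Z)))))
  step 7: S(S(add(add(S(add(Z, SSZ)), add(SZ, SSZ)), add(add(Z, Z), add(Z, Z)))))
  step 8: S(S(add(S(add(add(Z, SSZ), add(SZ, SSZ))), add(add(Z, Z), add(Z, Z)))))
  step 9: S(S(S(add(add(add(Z, SSZ), add(SZ, SSZ)), add(add(Z, Z), add(Z, Z))))))
  step 10: S(S(S(add(add(SSZ, add(SZ, SSZ)), add(add(Z, Z), add(Z, Z))))))
  step 11: S(S(S(add(S(add(SZ, add(SZ, SSZ))), add(add(Z, Z), add(Z, Z))))))
  step 12: S(S(S(S(add(add(SZ, add(SZ, SSZ)), add(add(Z, Z), add(Z, Z)))))))
  step 13: S(S(S(S(add(S(add(Z, add(SZ, SSZ))), add(add(Z, Z), add(Z, Z)))))))
  step 14: S(S(S(S(S(add(add(Z, add(SZ, SSZ)), add(add(Z, Z), add(Z, Z))))))))
  step 15: S(S(S(S(S(add(add(SZ, SSZ), add(add(Z, Z), add(Z, Z))))))))
  step 16: S(S(S(S(S(add(S(add(Z, SSZ)), add(add(Z, Z), add(Z, Z))))))))
  step 17: S(S(S(S(S(S(add(add(Z, SSZ), add(add(Z, Z), add(Z, Z)))))))))
  step 18: S(S(S(S(S(S(add(SSZ, add(add(Z, Z), add(Z, Z)))))))))
  step 19: S(S(S(S(S(S(S(add(SZ, add(add(Z, Z), add(Z, Z))))))))))
  step 20: S(S(S(S(S(S(S(S(add(Z, add(add(Z, Z), add(Z, Z)))))))))))
  step 21: S(S(S(S(S(S(S(S(add(add(Z, Z), add(Z, Z))))))))))
  step 22: S(S(S(S(S(S(S(S(add(Z, add(Z, Z))))))))))
  step 23: S(S(S(S(S(S(S(S(add(Z, Z)))))))))
  step 24: S^8(Z)

Answer: DIFFERENT — A ⇓ S^4(Z), B ⇓ S^8(Z)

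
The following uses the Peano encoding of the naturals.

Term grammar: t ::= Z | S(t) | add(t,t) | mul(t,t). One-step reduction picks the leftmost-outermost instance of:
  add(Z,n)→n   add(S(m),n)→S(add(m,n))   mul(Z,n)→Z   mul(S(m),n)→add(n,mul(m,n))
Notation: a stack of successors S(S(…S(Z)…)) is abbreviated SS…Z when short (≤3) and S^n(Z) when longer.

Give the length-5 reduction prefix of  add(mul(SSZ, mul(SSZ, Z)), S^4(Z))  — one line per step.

  start: add(mul(SSZ, mul(SSZ, Z)), S^4(Z))
  step 1: add(add(mul(SSZ, Z), mul(SZ, mul(SSZ, Z))), S^4(Z))
  step 2: add(add(add(Z, mul(SZ, Z)), mul(SZ, mul(SSZ, Z))), S^4(Z))
  step 3: add(add(mul(SZ, Z), mul(SZ, mul(SSZ, Z))), S^4(Z))
  step 4: add(add(add(Z, mul(Z, Z)), mul(SZ, mul(SSZ, Z))), S^4(Z))
  step 5: add(add(mul(Z, Z), mul(SZ, mul(SSZ, Z))), S^4(Z))

Answer: after 5 steps: add(add(mul(Z, Z), mul(SZ, mul(SSZ, Z))), S^4(Z))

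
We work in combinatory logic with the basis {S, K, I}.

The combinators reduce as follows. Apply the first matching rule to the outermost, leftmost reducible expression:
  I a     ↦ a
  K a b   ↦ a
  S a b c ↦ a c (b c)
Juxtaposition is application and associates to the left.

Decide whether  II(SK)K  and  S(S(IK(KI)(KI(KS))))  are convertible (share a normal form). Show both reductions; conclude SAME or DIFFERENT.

Answer: DIFFERENT — A ⇓ SKK, B ⇓ S(S(KI))

Working:
Term A:
  start: II(SK)K
  [1] I(SK)K
  [2] SKK

Term B:
  start: S(S(IK(KI)(KI(KS))))
  [1] S(S(K(KI)(KI(KS))))
  [2] S(S(KI))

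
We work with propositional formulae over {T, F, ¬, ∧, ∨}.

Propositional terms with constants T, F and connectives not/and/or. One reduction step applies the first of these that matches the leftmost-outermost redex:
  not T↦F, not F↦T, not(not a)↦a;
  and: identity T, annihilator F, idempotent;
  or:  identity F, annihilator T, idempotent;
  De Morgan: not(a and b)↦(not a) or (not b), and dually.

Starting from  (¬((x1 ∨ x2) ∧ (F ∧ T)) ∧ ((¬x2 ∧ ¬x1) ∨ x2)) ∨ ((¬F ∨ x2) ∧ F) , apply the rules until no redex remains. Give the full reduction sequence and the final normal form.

  start: (¬((x1 ∨ x2) ∧ (F ∧ T)) ∧ ((¬x2 ∧ ¬x1) ∨ x2)) ∨ ((¬F ∨ x2) ∧ F)
  [1] ((¬(x1 ∨ x2) ∨ ¬(F ∧ T)) ∧ ((¬x2 ∧ ¬x1) ∨ x2)) ∨ ((¬F ∨ x2) ∧ F)
  [2] (((¬x1 ∧ ¬x2) ∨ ¬(F ∧ T)) ∧ ((¬x2 ∧ ¬x1) ∨ x2)) ∨ ((¬F ∨ x2) ∧ F)
  [3] (((¬x1 ∧ ¬x2) ∨ (¬F ∨ ¬T)) ∧ ((¬x2 ∧ ¬x1) ∨ x2)) ∨ ((¬F ∨ x2) ∧ F)
  [4] (((¬x1 ∧ ¬x2) ∨ (T ∨ ¬T)) ∧ ((¬x2 ∧ ¬x1) ∨ x2)) ∨ ((¬F ∨ x2) ∧ F)
  [5] (((¬x1 ∧ ¬x2) ∨ T) ∧ ((¬x2 ∧ ¬x1) ∨ x2)) ∨ ((¬F ∨ x2) ∧ F)
  [6] (T ∧ ((¬x2 ∧ ¬x1) ∨ x2)) ∨ ((¬F ∨ x2) ∧ F)
  [7] ((¬x2 ∧ ¬x1) ∨ x2) ∨ ((¬F ∨ x2) ∧ F)
  [8] ((¬x2 ∧ ¬x1) ∨ x2) ∨ F
  [9] (¬x2 ∧ ¬x1) ∨ x2

Answer: normal form = (¬x2 ∧ ¬x1) ∨ x2  (in 9 steps)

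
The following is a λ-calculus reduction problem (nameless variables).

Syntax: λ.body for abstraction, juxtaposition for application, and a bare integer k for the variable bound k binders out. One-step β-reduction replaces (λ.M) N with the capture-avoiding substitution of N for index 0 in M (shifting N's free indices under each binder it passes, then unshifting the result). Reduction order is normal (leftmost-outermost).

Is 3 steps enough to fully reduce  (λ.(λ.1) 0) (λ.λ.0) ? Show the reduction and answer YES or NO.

Answer: YES — reaches normal form λ.λ.0 in 2 ≤ 3 steps

Working:
  start: (λ.(λ.1) 0) (λ.λ.0)
  step 1: (λ.λ.λ.0) (λ.λ.0)
  step 2: λ.λ.0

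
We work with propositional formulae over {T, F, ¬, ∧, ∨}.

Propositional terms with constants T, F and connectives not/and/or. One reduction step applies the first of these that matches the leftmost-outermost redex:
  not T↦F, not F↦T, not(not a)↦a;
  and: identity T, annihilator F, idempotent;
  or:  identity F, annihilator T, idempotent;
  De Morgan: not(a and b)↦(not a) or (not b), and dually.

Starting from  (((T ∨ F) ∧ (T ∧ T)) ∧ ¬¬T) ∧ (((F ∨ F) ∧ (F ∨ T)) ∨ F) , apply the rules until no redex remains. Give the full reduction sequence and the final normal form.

Answer: normal form = F  (in 9 steps)

Reduction:
  start: (((T ∨ F) ∧ (T ∧ T)) ∧ ¬¬T) ∧ (((F ∨ F) ∧ (F ∨ T)) ∨ F)
  [1] ((T ∧ (T ∧ T)) ∧ ¬¬T) ∧ (((F ∨ F) ∧ (F ∨ T)) ∨ F)
  [2] ((T ∧ T) ∧ ¬¬T) ∧ (((F ∨ F) ∧ (F ∨ T)) ∨ F)
  [3] (T ∧ ¬¬T) ∧ (((F ∨ F) ∧ (F ∨ T)) ∨ F)
  [4] ¬¬T ∧ (((F ∨ F) ∧ (F ∨ T)) ∨ F)
  [5] T ∧ (((F ∨ F) ∧ (F ∨ T)) ∨ F)
  [6] ((F ∨ F) ∧ (F ∨ T)) ∨ F
  [7] (F ∨ F) ∧ (F ∨ T)
  [8] F ∧ (F ∨ T)
  [9] F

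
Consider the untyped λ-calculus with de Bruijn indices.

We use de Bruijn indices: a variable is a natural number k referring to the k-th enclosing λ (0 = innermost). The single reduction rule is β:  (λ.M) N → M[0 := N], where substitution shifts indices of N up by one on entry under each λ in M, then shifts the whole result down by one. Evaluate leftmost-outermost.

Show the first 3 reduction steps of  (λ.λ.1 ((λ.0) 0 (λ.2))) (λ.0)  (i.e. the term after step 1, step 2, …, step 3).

Answer: after 3 steps: λ.0 (λ.λ.0)

Working:
  start: (λ.λ.1 ((λ.0) 0 (λ.2))) (λ.0)
  [1] λ.(λ.0) ((λ.0) 0 (λ.λ.0))
  [2] λ.(λ.0) 0 (λ.λ.0)
  [3] λ.0 (λ.λ.0)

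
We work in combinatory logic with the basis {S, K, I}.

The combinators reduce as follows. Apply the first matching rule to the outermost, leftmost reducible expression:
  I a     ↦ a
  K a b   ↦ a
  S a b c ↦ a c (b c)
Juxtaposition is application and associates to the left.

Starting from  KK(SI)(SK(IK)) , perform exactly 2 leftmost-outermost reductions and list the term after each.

  start: KK(SI)(SK(IK))
  [1] K(SK(IK))
  [2] K(SKK)

Answer: after 2 steps: K(SKK)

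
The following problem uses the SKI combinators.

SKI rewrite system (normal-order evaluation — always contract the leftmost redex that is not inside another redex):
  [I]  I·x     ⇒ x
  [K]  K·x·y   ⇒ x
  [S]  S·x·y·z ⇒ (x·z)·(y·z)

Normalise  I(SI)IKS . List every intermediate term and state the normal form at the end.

  start: I(SI)IKS
  step 1: SIIKS
  step 2: IK(IK)S
  step 3: K(IK)S
  step 4: IK
  step 5: K

Answer: normal form = K  (in 5 steps)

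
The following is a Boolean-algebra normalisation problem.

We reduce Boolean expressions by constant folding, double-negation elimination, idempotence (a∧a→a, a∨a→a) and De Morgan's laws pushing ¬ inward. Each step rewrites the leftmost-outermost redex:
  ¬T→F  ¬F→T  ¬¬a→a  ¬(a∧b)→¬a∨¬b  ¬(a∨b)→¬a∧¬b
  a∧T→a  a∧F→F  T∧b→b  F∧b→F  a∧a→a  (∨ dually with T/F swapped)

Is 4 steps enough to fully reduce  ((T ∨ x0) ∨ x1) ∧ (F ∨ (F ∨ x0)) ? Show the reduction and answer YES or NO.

  start: ((T ∨ x0) ∨ x1) ∧ (F ∨ (F ∨ x0))
  →1  (T ∨ x1) ∧ (F ∨ (F ∨ x0))
  →2  T ∧ (F ∨ (F ∨ x0))
  →3  F ∨ (F ∨ x0)
  →4  F ∨ x0

Answer: NO — after 4 steps the term is F ∨ x0, not yet normal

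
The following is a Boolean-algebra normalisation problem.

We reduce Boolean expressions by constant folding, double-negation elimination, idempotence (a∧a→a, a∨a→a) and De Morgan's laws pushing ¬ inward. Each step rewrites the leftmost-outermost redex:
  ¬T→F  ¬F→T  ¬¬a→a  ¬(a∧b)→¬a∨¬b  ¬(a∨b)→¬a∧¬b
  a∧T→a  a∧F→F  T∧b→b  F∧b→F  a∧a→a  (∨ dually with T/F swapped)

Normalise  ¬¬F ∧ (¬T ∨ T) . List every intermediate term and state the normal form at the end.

Answer: normal form = F  (in 2 steps)

Derivation:
  start: ¬¬F ∧ (¬T ∨ T)
  →1  F ∧ (¬T ∨ T)
  →2  F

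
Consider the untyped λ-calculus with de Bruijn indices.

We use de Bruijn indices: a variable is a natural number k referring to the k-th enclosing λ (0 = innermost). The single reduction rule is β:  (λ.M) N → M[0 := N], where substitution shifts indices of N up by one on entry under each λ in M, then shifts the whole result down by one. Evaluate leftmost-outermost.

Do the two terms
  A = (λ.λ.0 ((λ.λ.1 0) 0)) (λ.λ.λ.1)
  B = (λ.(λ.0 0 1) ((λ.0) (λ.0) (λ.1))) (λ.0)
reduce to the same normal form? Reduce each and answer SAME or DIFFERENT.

Answer: DIFFERENT — A ⇓ λ.0 (λ.1 0), B ⇓ λ.0

Derivation:
Term A:
  start: (λ.λ.0 ((λ.λ.1 0) 0)) (λ.λ.λ.1)
  step 1: λ.0 ((λ.λ.1 0) 0)
  step 2: λ.0 (λ.1 0)

Term B:
  start: (λ.(λ.0 0 1) ((λ.0) (λ.0) (λ.1))) (λ.0)
  step 1: (λ.0 0 (λ.0)) ((λ.0) (λ.0) (λ.λ.0))
  step 2: (λ.0) (λ.0) (λ.λ.0) ((λ.0) (λ.0) (λ.λ.0)) (λ.0)
  step 3: (λ.0) (λ.λ.0) ((λ.0) (λ.0) (λ.λ.0)) (λ.0)
  step 4: (λ.λ.0) ((λ.0) (λ.0) (λ.λ.0)) (λ.0)
  step 5: (λ.0) (λ.0)
  step 6: λ.0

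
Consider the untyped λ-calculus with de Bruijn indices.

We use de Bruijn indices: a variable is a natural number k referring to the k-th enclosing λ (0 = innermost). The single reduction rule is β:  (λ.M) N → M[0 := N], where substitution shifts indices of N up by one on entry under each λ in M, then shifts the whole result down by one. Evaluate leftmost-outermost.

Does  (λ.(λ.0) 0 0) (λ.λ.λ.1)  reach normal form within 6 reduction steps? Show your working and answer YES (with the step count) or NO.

Answer: YES — reaches normal form λ.λ.1 in 3 ≤ 6 steps

Reduction:
  start: (λ.(λ.0) 0 0) (λ.λ.λ.1)
  [1] (λ.0) (λ.λ.λ.1) (λ.λ.λ.1)
  [2] (λ.λ.λ.1) (λ.λ.λ.1)
  [3] λ.λ.1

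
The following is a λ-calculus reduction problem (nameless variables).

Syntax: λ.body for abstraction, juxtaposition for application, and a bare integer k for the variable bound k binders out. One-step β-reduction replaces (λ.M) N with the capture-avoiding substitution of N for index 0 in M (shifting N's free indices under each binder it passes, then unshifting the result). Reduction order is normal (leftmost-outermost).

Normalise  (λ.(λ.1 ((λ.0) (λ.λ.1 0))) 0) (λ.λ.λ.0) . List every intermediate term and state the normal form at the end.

  start: (λ.(λ.1 ((λ.0) (λ.λ.1 0))) 0) (λ.λ.λ.0)
  [1] (λ.(λ.λ.λ.0) ((λ.0) (λ.λ.1 0))) (λ.λ.λ.0)
  [2] (λ.λ.λ.0) ((λ.0) (λ.λ.1 0))
  [3] λ.λ.0

Answer: normal form = λ.λ.0  (in 3 steps)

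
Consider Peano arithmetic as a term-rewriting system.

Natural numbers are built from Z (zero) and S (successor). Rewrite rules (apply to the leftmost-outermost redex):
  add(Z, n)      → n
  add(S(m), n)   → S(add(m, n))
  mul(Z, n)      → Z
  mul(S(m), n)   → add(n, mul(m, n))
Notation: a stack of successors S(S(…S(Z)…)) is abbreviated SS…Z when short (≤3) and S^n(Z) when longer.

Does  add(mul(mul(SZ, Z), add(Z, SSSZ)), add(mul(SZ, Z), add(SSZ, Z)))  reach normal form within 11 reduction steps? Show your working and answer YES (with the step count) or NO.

  start: add(mul(mul(SZ, Z), add(Z, SSSZ)), add(mul(SZ, Z), add(SSZ, Z)))
  [1] add(mul(add(Z, mul(Z, Z)), add(Z, SSSZ)), add(mul(SZ, Z), add(SSZ, Z)))
  [2] add(mul(mul(Z, Z), add(Z, SSSZ)), add(mul(SZ, Z), add(SSZ, Z)))
  [3] add(mul(Z, add(Z, SSSZ)), add(mul(SZ, Z), add(SSZ, Z)))
  [4] add(Z, add(mul(SZ, Z), add(SSZ, Z)))
  [5] add(mul(SZ, Z), add(SSZ, Z))
  [6] add(add(Z, mul(Z, Z)), add(SSZ, Z))
  [7] add(mul(Z, Z), add(SSZ, Z))
  [8] add(Z, add(SSZ, Z))
  [9] add(SSZ, Z)
  [10] S(add(SZ, Z))
  [11] S(S(add(Z, Z)))

Answer: NO — after 11 steps the term is S(S(add(Z, Z))), not yet normal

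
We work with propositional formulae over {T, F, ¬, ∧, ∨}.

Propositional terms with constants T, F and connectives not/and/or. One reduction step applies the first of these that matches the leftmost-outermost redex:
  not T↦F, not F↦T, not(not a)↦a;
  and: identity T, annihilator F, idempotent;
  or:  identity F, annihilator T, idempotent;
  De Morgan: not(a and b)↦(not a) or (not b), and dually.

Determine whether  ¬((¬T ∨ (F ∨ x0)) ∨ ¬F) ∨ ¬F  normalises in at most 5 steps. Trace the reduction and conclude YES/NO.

  start: ¬((¬T ∨ (F ∨ x0)) ∨ ¬F) ∨ ¬F
  [1] (¬(¬T ∨ (F ∨ x0)) ∧ ¬¬F) ∨ ¬F
  [2] ((¬¬T ∧ ¬(F ∨ x0)) ∧ ¬¬F) ∨ ¬F
  [3] ((T ∧ ¬(F ∨ x0)) ∧ ¬¬F) ∨ ¬F
  [4] (¬(F ∨ x0) ∧ ¬¬F) ∨ ¬F
  [5] ((¬F ∧ ¬x0) ∧ ¬¬F) ∨ ¬F

Answer: NO — after 5 steps the term is ((¬F ∧ ¬x0) ∧ ¬¬F) ∨ ¬F, not yet normal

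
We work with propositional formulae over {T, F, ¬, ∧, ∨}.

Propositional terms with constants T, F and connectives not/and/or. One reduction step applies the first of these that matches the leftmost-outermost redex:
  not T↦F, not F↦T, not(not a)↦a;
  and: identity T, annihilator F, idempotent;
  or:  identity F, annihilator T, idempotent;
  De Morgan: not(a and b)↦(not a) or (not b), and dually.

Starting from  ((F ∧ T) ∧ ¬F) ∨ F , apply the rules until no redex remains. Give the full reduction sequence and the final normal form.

  start: ((F ∧ T) ∧ ¬F) ∨ F
  step 1: (F ∧ T) ∧ ¬F
  step 2: F ∧ ¬F
  step 3: F

Answer: normal form = F  (in 3 steps)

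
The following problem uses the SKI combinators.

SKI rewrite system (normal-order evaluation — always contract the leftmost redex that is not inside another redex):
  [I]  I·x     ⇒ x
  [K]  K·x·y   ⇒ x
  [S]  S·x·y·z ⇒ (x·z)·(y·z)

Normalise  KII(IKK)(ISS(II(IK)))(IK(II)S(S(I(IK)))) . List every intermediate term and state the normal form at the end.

  start: KII(IKK)(ISS(II(IK)))(IK(II)S(S(I(IK))))
  [1] I(IKK)(ISS(II(IK)))(IK(II)S(S(I(IK))))
  [2] IKK(ISS(II(IK)))(IK(II)S(S(I(IK))))
  [3] KK(ISS(II(IK)))(IK(II)S(S(I(IK))))
  [4] K(IK(II)S(S(I(IK))))
  [5] K(K(II)S(S(I(IK))))
  [6] K(II(S(I(IK))))
  [7] K(I(S(I(IK))))
  [8] K(S(I(IK)))
  [9] K(S(IK))
  [10] K(SK)

Answer: normal form = K(SK)  (in 10 steps)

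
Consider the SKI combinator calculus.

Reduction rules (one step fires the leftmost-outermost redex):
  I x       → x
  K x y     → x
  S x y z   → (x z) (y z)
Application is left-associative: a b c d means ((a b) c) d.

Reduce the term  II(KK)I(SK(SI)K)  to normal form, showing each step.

Answer: normal form = KK  (in 5 steps)

Derivation:
  start: II(KK)I(SK(SI)K)
  step 1: I(KK)I(SK(SI)K)
  step 2: KKI(SK(SI)K)
  step 3: K(SK(SI)K)
  step 4: K(KK(SIK))
  step 5: KK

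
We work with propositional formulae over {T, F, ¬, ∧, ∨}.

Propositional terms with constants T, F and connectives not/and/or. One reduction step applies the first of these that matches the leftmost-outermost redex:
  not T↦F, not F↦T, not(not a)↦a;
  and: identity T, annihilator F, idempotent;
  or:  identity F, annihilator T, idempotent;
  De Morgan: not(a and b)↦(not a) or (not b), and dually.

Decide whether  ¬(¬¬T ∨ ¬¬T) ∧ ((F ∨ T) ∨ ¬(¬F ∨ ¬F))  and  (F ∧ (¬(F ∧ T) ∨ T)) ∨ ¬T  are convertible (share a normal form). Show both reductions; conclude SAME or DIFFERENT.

Term A:
  start: ¬(¬¬T ∨ ¬¬T) ∧ ((F ∨ T) ∨ ¬(¬F ∨ ¬F))
  step 1: (¬¬¬T ∧ ¬¬¬T) ∧ ((F ∨ T) ∨ ¬(¬F ∨ ¬F))
  step 2: ¬¬¬T ∧ ((F ∨ T) ∨ ¬(¬F ∨ ¬F))
  step 3: ¬T ∧ ((F ∨ T) ∨ ¬(¬F ∨ ¬F))
  step 4: F ∧ ((F ∨ T) ∨ ¬(¬F ∨ ¬F))
  step 5: F

Term B:
  start: (F ∧ (¬(F ∧ T) ∨ T)) ∨ ¬T
  step 1: F ∨ ¬T
  step 2: ¬T
  step 3: F

Answer: SAME — A ⇓ F, B ⇓ F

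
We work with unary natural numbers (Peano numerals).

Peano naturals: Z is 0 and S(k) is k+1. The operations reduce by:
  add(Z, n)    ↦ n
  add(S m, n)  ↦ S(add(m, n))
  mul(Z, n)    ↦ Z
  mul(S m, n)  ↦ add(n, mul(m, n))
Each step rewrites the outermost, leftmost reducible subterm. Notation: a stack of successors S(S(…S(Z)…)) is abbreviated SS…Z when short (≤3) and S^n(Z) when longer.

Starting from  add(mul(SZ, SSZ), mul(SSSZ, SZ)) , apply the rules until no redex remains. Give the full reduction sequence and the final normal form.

Answer: normal form = S^5(Z)  (in 18 steps)

Reduction:
  start: add(mul(SZ, SSZ), mul(SSSZ, SZ))
  →1  add(add(SSZ, mul(Z, SSZ)), mul(SSSZ, SZ))
  →2  add(S(add(SZ, mul(Z, SSZ))), mul(SSSZ, SZ))
  →3  S(add(add(SZ, mul(Z, SSZ)), mul(SSSZ, SZ)))
  →4  S(add(S(add(Z, mul(Z, SSZ))), mul(SSSZ, SZ)))
  →5  S(S(add(add(Z, mul(Z, SSZ)), mul(SSSZ, SZ))))
  →6  S(S(add(mul(Z, SSZ), mul(SSSZ, SZ))))
  →7  S(S(add(Z, mul(SSSZ, SZ))))
  →8  S(S(mul(SSSZ, SZ)))
  →9  S(S(add(SZ, mul(SSZ, SZ))))
  →10  S(S(S(add(Z, mul(SSZ, SZ)))))
  →11  S(S(S(mul(SSZ, SZ))))
  →12  S(S(S(add(SZ, mul(SZ, SZ)))))
  →13  S(S(S(S(add(Z, mul(SZ, SZ))))))
  →14  S(S(S(S(mul(SZ, SZ)))))
  →15  S(S(S(S(add(SZ, mul(Z, SZ))))))
  →16  S(S(S(S(S(add(Z, mul(Z, SZ)))))))
  →17  S(S(S(S(S(mul(Z, SZ))))))
  →18  S^5(Z)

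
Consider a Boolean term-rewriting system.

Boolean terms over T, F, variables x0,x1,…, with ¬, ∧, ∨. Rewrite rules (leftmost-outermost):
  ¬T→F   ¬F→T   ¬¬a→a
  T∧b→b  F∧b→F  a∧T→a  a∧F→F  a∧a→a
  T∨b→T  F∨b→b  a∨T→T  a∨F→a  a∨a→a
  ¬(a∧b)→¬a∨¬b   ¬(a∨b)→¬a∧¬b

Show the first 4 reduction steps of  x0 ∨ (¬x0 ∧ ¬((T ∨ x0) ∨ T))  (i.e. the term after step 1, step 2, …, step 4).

  start: x0 ∨ (¬x0 ∧ ¬((T ∨ x0) ∨ T))
  [1] x0 ∨ (¬x0 ∧ (¬(T ∨ x0) ∧ ¬T))
  [2] x0 ∨ (¬x0 ∧ ((¬T ∧ ¬x0) ∧ ¬T))
  [3] x0 ∨ (¬x0 ∧ ((F ∧ ¬x0) ∧ ¬T))
  [4] x0 ∨ (¬x0 ∧ (F ∧ ¬T))

Answer: after 4 steps: x0 ∨ (¬x0 ∧ (F ∧ ¬T))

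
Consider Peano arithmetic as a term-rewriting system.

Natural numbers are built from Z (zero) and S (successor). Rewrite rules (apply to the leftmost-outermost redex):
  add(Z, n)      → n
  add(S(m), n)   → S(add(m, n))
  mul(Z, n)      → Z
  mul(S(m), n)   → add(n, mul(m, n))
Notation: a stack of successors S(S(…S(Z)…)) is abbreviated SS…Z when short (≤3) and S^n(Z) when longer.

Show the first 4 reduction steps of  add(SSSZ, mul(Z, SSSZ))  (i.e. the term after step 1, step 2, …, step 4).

Answer: after 4 steps: S(S(S(mul(Z, SSSZ))))

Reduction:
  start: add(SSSZ, mul(Z, SSSZ))
  →1  S(add(SSZ, mul(Z, SSSZ)))
  →2  S(S(add(SZ, mul(Z, SSSZ))))
  →3  S(S(S(add(Z, mul(Z, SSSZ)))))
  →4  S(S(S(mul(Z, SSSZ))))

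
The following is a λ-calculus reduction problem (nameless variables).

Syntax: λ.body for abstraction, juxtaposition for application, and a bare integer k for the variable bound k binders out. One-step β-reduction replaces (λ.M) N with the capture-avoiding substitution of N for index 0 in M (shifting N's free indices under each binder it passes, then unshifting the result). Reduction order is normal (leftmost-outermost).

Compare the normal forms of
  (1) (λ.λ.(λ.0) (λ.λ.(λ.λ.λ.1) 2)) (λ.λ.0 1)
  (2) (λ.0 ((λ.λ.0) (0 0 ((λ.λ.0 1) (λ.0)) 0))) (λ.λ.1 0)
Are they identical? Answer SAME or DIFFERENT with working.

Term A:
  start: (λ.λ.(λ.0) (λ.λ.(λ.λ.λ.1) 2)) (λ.λ.0 1)
  [1] λ.(λ.0) (λ.λ.(λ.λ.λ.1) 2)
  [2] λ.λ.λ.(λ.λ.λ.1) 2
  [3] λ.λ.λ.λ.λ.1

Term B:
  start: (λ.0 ((λ.λ.0) (0 0 ((λ.λ.0 1) (λ.0)) 0))) (λ.λ.1 0)
  [1] (λ.λ.1 0) ((λ.λ.0) ((λ.λ.1 0) (λ.λ.1 0) ((λ.λ.0 1) (λ.0)) (λ.λ.1 0)))
  [2] λ.(λ.λ.0) ((λ.λ.1 0) (λ.λ.1 0) ((λ.λ.0 1) (λ.0)) (λ.λ.1 0)) 0
  [3] λ.(λ.0) 0
  [4] λ.0

Answer: DIFFERENT — A ⇓ λ.λ.λ.λ.λ.1, B ⇓ λ.0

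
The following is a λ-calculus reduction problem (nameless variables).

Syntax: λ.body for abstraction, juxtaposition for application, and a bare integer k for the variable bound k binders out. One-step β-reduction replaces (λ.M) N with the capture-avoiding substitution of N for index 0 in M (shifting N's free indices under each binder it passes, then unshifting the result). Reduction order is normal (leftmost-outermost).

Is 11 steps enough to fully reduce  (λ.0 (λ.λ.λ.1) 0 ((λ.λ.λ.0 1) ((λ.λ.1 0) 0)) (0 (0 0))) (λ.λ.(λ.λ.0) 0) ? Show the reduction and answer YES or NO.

Answer: YES — reaches normal form λ.0 (λ.λ.0) in 9 ≤ 11 steps

Derivation:
  start: (λ.0 (λ.λ.λ.1) 0 ((λ.λ.λ.0 1) ((λ.λ.1 0) 0)) (0 (0 0))) (λ.λ.(λ.λ.0) 0)
  step 1: (λ.λ.(λ.λ.0) 0) (λ.λ.λ.1) (λ.λ.(λ.λ.0) 0) ((λ.λ.λ.0 1) ((λ.λ.1 0) (λ.λ.(λ.λ.0) 0))) ((λ.λ.(λ.λ.0) 0) ((λ.λ.(λ.λ.0) 0) (λ.λ.(λ.λ.0) 0)))
  step 2: (λ.(λ.λ.0) 0) (λ.λ.(λ.λ.0) 0) ((λ.λ.λ.0 1) ((λ.λ.1 0) (λ.λ.(λ.λ.0) 0))) ((λ.λ.(λ.λ.0) 0) ((λ.λ.(λ.λ.0) 0) (λ.λ.(λ.λ.0) 0)))
  step 3: (λ.λ.0) (λ.λ.(λ.λ.0) 0) ((λ.λ.λ.0 1) ((λ.λ.1 0) (λ.λ.(λ.λ.0) 0))) ((λ.λ.(λ.λ.0) 0) ((λ.λ.(λ.λ.0) 0) (λ.λ.(λ.λ.0) 0)))
  step 4: (λ.0) ((λ.λ.λ.0 1) ((λ.λ.1 0) (λ.λ.(λ.λ.0) 0))) ((λ.λ.(λ.λ.0) 0) ((λ.λ.(λ.λ.0) 0) (λ.λ.(λ.λ.0) 0)))
  step 5: (λ.λ.λ.0 1) ((λ.λ.1 0) (λ.λ.(λ.λ.0) 0)) ((λ.λ.(λ.λ.0) 0) ((λ.λ.(λ.λ.0) 0) (λ.λ.(λ.λ.0) 0)))
  step 6: (λ.λ.0 1) ((λ.λ.(λ.λ.0) 0) ((λ.λ.(λ.λ.0) 0) (λ.λ.(λ.λ.0) 0)))
  step 7: λ.0 ((λ.λ.(λ.λ.0) 0) ((λ.λ.(λ.λ.0) 0) (λ.λ.(λ.λ.0) 0)))
  step 8: λ.0 (λ.(λ.λ.0) 0)
  step 9: λ.0 (λ.λ.0)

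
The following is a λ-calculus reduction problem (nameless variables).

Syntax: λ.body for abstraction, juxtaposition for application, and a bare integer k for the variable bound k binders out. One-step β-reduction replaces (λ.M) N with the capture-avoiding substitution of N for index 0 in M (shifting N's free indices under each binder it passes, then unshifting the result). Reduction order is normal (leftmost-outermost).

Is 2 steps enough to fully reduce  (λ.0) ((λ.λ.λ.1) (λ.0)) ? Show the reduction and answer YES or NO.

  start: (λ.0) ((λ.λ.λ.1) (λ.0))
  [1] (λ.λ.λ.1) (λ.0)
  [2] λ.λ.1

Answer: YES — reaches normal form λ.λ.1 in 2 ≤ 2 steps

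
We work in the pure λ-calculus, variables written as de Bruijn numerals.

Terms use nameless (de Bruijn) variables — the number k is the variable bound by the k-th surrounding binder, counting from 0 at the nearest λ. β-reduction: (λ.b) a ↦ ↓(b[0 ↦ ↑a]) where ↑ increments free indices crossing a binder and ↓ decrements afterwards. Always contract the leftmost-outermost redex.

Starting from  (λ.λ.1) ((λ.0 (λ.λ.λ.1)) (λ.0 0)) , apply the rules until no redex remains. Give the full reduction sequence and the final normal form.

  start: (λ.λ.1) ((λ.0 (λ.λ.λ.1)) (λ.0 0))
  step 1: λ.(λ.0 (λ.λ.λ.1)) (λ.0 0)
  step 2: λ.(λ.0 0) (λ.λ.λ.1)
  step 3: λ.(λ.λ.λ.1) (λ.λ.λ.1)
  step 4: λ.λ.λ.1

Answer: normal form = λ.λ.λ.1  (in 4 steps)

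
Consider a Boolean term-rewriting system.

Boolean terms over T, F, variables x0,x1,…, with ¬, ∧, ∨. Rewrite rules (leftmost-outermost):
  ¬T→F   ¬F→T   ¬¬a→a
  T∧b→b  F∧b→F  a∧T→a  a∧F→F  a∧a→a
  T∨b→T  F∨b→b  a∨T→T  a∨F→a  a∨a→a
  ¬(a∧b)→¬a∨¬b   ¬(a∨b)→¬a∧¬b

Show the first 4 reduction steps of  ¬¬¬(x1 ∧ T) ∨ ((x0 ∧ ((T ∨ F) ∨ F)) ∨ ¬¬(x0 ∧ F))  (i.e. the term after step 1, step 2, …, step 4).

Answer: after 4 steps: ¬x1 ∨ ((x0 ∧ ((T ∨ F) ∨ F)) ∨ ¬¬(x0 ∧ F))

Derivation:
  start: ¬¬¬(x1 ∧ T) ∨ ((x0 ∧ ((T ∨ F) ∨ F)) ∨ ¬¬(x0 ∧ F))
  step 1: ¬(x1 ∧ T) ∨ ((x0 ∧ ((T ∨ F) ∨ F)) ∨ ¬¬(x0 ∧ F))
  step 2: (¬x1 ∨ ¬T) ∨ ((x0 ∧ ((T ∨ F) ∨ F)) ∨ ¬¬(x0 ∧ F))
  step 3: (¬x1 ∨ F) ∨ ((x0 ∧ ((T ∨ F) ∨ F)) ∨ ¬¬(x0 ∧ F))
  step 4: ¬x1 ∨ ((x0 ∧ ((T ∨ F) ∨ F)) ∨ ¬¬(x0 ∧ F))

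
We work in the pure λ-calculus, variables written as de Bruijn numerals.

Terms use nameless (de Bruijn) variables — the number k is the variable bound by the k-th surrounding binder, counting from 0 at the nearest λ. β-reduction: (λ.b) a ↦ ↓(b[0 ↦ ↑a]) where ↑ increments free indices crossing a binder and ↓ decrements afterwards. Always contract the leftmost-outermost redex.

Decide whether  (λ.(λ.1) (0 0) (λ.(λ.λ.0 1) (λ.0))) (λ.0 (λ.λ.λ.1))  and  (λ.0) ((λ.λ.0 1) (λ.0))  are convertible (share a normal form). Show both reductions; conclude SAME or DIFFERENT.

Term A:
  start: (λ.(λ.1) (0 0) (λ.(λ.λ.0 1) (λ.0))) (λ.0 (λ.λ.λ.1))
  [1] (λ.λ.0 (λ.λ.λ.1)) ((λ.0 (λ.λ.λ.1)) (λ.0 (λ.λ.λ.1))) (λ.(λ.λ.0 1) (λ.0))
  [2] (λ.0 (λ.λ.λ.1)) (λ.(λ.λ.0 1) (λ.0))
  [3] (λ.(λ.λ.0 1) (λ.0)) (λ.λ.λ.1)
  [4] (λ.λ.0 1) (λ.0)
  [5] λ.0 (λ.0)

Term B:
  start: (λ.0) ((λ.λ.0 1) (λ.0))
  [1] (λ.λ.0 1) (λ.0)
  [2] λ.0 (λ.0)

Answer: SAME — A ⇓ λ.0 (λ.0), B ⇓ λ.0 (λ.0)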